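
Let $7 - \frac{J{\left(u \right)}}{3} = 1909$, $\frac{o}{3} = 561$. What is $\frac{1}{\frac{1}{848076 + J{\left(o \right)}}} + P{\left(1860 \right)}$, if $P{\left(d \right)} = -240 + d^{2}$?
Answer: $4301730$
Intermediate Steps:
$o = 1683$ ($o = 3 \cdot 561 = 1683$)
$J{\left(u \right)} = -5706$ ($J{\left(u \right)} = 21 - 5727 = -5706$)
$\frac{1}{\frac{1}{848076 + J{\left(o \right)}}} + P{\left(1860 \right)} = \frac{1}{\frac{1}{848076 - 5706}} - \left(240 - 1860^{2}\right) = \frac{1}{\frac{1}{842370}} + \left(-240 + 3459600\right) = \frac{1}{\frac{1}{842370}} + 3459360 = 842370 + 3459360 = 4301730$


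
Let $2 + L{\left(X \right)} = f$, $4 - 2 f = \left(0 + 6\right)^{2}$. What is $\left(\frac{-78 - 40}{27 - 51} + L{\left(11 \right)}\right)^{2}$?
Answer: $\frac{24649}{144} \approx 171.17$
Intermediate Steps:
$f = -16$ ($f = 2 - \frac{\left(0 + 6\right)^{2}}{2} = 2 - \frac{6^{2}}{2} = 2 - 18 = -16$)
$L{\left(X \right)} = -18$ ($L{\left(X \right)} = -2 - 16 = -18$)
$\left(\frac{-78 - 40}{27 - 51} + L{\left(11 \right)}\right)^{2} = \left(\frac{-78 - 40}{27 - 51} - 18\right)^{2} = \left(- \frac{118}{-24} - 18\right)^{2} = \left(\left(-118\right) \left(- \frac{1}{24}\right) - 18\right)^{2} = \left(\frac{59}{12} - 18\right)^{2} = \left(- \frac{157}{12}\right)^{2} = \frac{24649}{144}$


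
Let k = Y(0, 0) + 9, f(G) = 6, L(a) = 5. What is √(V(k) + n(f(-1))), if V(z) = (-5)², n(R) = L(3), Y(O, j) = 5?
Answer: √30 ≈ 5.4772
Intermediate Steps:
n(R) = 5
k = 14 (k = 5 + 9 = 14)
V(z) = 25
√(V(k) + n(f(-1))) = √(25 + 5) = √30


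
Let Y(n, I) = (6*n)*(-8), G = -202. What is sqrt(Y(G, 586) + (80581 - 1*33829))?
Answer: 168*sqrt(2) ≈ 237.59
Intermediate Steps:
Y(n, I) = -48*n
sqrt(Y(G, 586) + (80581 - 1*33829)) = sqrt(-48*(-202) + (80581 - 1*33829)) = sqrt(9696 + (80581 - 33829)) = sqrt(9696 + 46752) = sqrt(56448) = 168*sqrt(2)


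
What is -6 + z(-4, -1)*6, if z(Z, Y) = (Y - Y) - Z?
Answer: 18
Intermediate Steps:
z(Z, Y) = -Z (z(Z, Y) = 0 - Z = -Z)
-6 + z(-4, -1)*6 = -6 - 1*(-4)*6 = -6 + 4*6 = -6 + 24 = 18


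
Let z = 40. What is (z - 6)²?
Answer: 1156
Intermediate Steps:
(z - 6)² = (40 - 6)² = 34² = 1156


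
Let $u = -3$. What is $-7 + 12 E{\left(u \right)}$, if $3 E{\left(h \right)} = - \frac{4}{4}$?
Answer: $-11$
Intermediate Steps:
$E{\left(h \right)} = - \frac{1}{3}$ ($E{\left(h \right)} = \frac{\left(-4\right) \frac{1}{4}}{3} = \frac{1}{3} \left(-1\right) = - \frac{1}{3}$)
$-7 + 12 E{\left(u \right)} = -7 + 12 \left(- \frac{1}{3}\right) = -7 - 4 = -11$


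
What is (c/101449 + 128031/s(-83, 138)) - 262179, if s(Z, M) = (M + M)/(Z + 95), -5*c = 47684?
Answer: -2993804709802/11666635 ≈ -2.5661e+5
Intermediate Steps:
c = -47684/5 (c = -⅕*47684 = -47684/5 ≈ -9536.8)
s(Z, M) = 2*M/(95 + Z) (s(Z, M) = (2*M)/(95 + Z) = 2*M/(95 + Z))
(c/101449 + 128031/s(-83, 138)) - 262179 = (-47684/5/101449 + 128031/((2*138/(95 - 83)))) - 262179 = (-47684/5*1/101449 + 128031/((2*138/12))) - 262179 = (-47684/507245 + 128031/((2*138*(1/12)))) - 262179 = (-47684/507245 + 128031/23) - 262179 = 64941987863/11666635 - 262179 = -2993804709802/11666635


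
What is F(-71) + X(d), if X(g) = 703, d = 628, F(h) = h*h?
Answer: 5744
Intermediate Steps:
F(h) = h²
F(-71) + X(d) = (-71)² + 703 = 5041 + 703 = 5744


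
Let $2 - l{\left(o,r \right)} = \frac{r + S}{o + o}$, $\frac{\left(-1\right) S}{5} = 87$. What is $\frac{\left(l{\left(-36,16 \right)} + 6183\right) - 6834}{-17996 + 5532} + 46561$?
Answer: $\frac{41784261035}{897408} \approx 46561.0$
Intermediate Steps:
$S = -435$ ($S = \left(-5\right) 87 = -435$)
$l{\left(o,r \right)} = 2 - \frac{-435 + r}{2 o}$ ($l{\left(o,r \right)} = 2 - \frac{r - 435}{o + o} = 2 - \frac{-435 + r}{2 o}$)
$\frac{\left(l{\left(-36,16 \right)} + 6183\right) - 6834}{-17996 + 5532} + 46561 = \frac{\left(\frac{435 - 16 + 4 \left(-36\right)}{2 \left(-36\right)} + 6183\right) - 6834}{-17996 + 5532} + 46561 = \frac{\left(\frac{1}{2} \left(- \frac{1}{36}\right) \left(435 - 16 - 144\right) + 6183\right) - 6834}{-12464} + 46561 = \left(\left(\frac{1}{2} \left(- \frac{1}{36}\right) 275 + 6183\right) - 6834\right) \left(- \frac{1}{12464}\right) + 46561 = \left(\left(- \frac{275}{72} + 6183\right) - 6834\right) \left(- \frac{1}{12464}\right) + 46561 = \left(\frac{444901}{72} - 6834\right) \left(- \frac{1}{12464}\right) + 46561 = \left(- \frac{47147}{72}\right) \left(- \frac{1}{12464}\right) + 46561 = \frac{47147}{897408} + 46561 = \frac{41784261035}{897408}$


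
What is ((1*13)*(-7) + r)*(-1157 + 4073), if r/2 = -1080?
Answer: -6563916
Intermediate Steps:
r = -2160 (r = 2*(-1080) = -2160)
((1*13)*(-7) + r)*(-1157 + 4073) = ((1*13)*(-7) - 2160)*(-1157 + 4073) = (13*(-7) - 2160)*2916 = (-91 - 2160)*2916 = -2251*2916 = -6563916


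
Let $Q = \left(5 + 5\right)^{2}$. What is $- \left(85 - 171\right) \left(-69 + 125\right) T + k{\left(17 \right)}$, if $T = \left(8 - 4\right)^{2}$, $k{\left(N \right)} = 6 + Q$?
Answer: $77162$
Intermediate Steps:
$Q = 100$ ($Q = 10^{2} = 100$)
$k{\left(N \right)} = 106$ ($k{\left(N \right)} = 6 + 100 = 106$)
$T = 16$ ($T = 4^{2} = 16$)
$- \left(85 - 171\right) \left(-69 + 125\right) T + k{\left(17 \right)} = - \left(85 - 171\right) \left(-69 + 125\right) 16 + 106 = - \left(-86\right) 56 \cdot 16 + 106 = \left(-1\right) \left(-4816\right) 16 + 106 = 4816 \cdot 16 + 106 = 77056 + 106 = 77162$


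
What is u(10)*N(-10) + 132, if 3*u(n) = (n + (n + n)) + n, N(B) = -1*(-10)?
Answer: 796/3 ≈ 265.33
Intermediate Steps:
N(B) = 10
u(n) = 4*n/3 (u(n) = ((n + (n + n)) + n)/3 = ((n + 2*n) + n)/3 = (3*n + n)/3 = (4*n)/3 = 4*n/3)
u(10)*N(-10) + 132 = ((4/3)*10)*10 + 132 = (40/3)*10 + 132 = 400/3 + 132 = 796/3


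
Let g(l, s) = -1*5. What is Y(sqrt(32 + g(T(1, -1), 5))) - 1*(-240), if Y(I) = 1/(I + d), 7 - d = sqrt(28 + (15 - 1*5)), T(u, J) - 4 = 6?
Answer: 240 + 1/(7 - sqrt(38) + 3*sqrt(3)) ≈ 240.17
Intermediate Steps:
T(u, J) = 10 (T(u, J) = 4 + 6 = 10)
g(l, s) = -5
d = 7 - sqrt(38) (d = 7 - sqrt(28 + (15 - 1*5)) = 7 - sqrt(28 + (15 - 5)) = 7 - sqrt(28 + 10) = 7 - sqrt(38) ≈ 0.83559)
Y(I) = 1/(7 + I - sqrt(38)) (Y(I) = 1/(I + (7 - sqrt(38))) = 1/(7 + I - sqrt(38)))
Y(sqrt(32 + g(T(1, -1), 5))) - 1*(-240) = 1/(7 + sqrt(32 - 5) - sqrt(38)) - 1*(-240) = 1/(7 + sqrt(27) - sqrt(38)) + 240 = 1/(7 + 3*sqrt(3) - sqrt(38)) + 240 = 1/(7 - sqrt(38) + 3*sqrt(3)) + 240 = 240 + 1/(7 - sqrt(38) + 3*sqrt(3))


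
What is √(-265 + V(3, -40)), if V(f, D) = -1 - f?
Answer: I*√269 ≈ 16.401*I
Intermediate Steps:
√(-265 + V(3, -40)) = √(-265 + (-1 - 1*3)) = √(-265 + (-1 - 3)) = √(-265 - 4) = √(-269) = I*√269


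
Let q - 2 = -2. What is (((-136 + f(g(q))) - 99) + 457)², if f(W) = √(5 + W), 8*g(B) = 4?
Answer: (444 + √22)²/4 ≈ 50331.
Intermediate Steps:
q = 0 (q = 2 - 2 = 0)
g(B) = ½ (g(B) = (⅛)*4 = ½)
(((-136 + f(g(q))) - 99) + 457)² = (((-136 + √(5 + ½)) - 99) + 457)² = (((-136 + √(11/2)) - 99) + 457)² = (((-136 + √22/2) - 99) + 457)² = ((-235 + √22/2) + 457)² = (222 + √22/2)²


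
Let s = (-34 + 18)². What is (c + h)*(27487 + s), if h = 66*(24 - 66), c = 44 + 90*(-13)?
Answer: -108142214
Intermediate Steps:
c = -1126 (c = 44 - 1170 = -1126)
s = 256 (s = (-16)² = 256)
h = -2772 (h = 66*(-42) = -2772)
(c + h)*(27487 + s) = (-1126 - 2772)*(27487 + 256) = -3898*27743 = -108142214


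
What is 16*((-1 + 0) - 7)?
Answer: -128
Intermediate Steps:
16*((-1 + 0) - 7) = 16*(-1 - 7) = 16*(-8) = -128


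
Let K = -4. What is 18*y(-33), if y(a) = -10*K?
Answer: 720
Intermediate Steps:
y(a) = 40 (y(a) = -10*(-4) = 40)
18*y(-33) = 18*40 = 720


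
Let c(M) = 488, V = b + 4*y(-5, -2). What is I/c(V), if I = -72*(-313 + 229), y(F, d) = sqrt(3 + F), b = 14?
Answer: 756/61 ≈ 12.393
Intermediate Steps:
V = 14 + 4*I*sqrt(2) (V = 14 + 4*sqrt(3 - 5) = 14 + 4*sqrt(-2) = 14 + 4*(I*sqrt(2)) = 14 + 4*I*sqrt(2) ≈ 14.0 + 5.6569*I)
I = 6048 (I = -72*(-84) = 6048)
I/c(V) = 6048/488 = 6048*(1/488) = 756/61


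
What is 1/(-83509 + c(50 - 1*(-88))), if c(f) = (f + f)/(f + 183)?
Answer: -107/8935371 ≈ -1.1975e-5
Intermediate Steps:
c(f) = 2*f/(183 + f) (c(f) = (2*f)/(183 + f) = 2*f/(183 + f))
1/(-83509 + c(50 - 1*(-88))) = 1/(-83509 + 2*(50 - 1*(-88))/(183 + (50 - 1*(-88)))) = 1/(-83509 + 2*(50 + 88)/(183 + (50 + 88))) = 1/(-83509 + 2*138/(183 + 138)) = 1/(-83509 + 2*138/321) = 1/(-83509 + 2*138*(1/321)) = 1/(-83509 + 92/107) = 1/(-8935371/107) = -107/8935371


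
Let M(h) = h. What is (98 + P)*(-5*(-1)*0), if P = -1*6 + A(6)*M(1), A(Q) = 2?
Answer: 0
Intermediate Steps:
P = -4 (P = -1*6 + 2*1 = -6 + 2 = -4)
(98 + P)*(-5*(-1)*0) = (98 - 4)*(-5*(-1)*0) = 94*(5*0) = 94*0 = 0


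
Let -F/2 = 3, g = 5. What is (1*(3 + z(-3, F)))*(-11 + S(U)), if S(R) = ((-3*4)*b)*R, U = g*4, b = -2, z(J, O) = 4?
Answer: 3283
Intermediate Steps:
F = -6 (F = -2*3 = -6)
U = 20 (U = 5*4 = 20)
S(R) = 24*R (S(R) = (-3*4*(-2))*R = (-12*(-2))*R = 24*R)
(1*(3 + z(-3, F)))*(-11 + S(U)) = (1*(3 + 4))*(-11 + 24*20) = (1*7)*(-11 + 480) = 7*469 = 3283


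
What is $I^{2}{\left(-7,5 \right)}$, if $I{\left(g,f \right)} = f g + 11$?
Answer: $576$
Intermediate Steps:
$I{\left(g,f \right)} = 11 + f g$
$I^{2}{\left(-7,5 \right)} = \left(11 + 5 \left(-7\right)\right)^{2} = \left(11 - 35\right)^{2} = \left(-24\right)^{2} = 576$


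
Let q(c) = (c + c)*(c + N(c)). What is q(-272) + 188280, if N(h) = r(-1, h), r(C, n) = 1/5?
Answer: 1680696/5 ≈ 3.3614e+5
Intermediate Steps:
r(C, n) = ⅕
N(h) = ⅕
q(c) = 2*c*(⅕ + c) (q(c) = (c + c)*(c + ⅕) = (2*c)*(⅕ + c) = 2*c*(⅕ + c))
q(-272) + 188280 = (⅖)*(-272)*(1 + 5*(-272)) + 188280 = (⅖)*(-272)*(1 - 1360) + 188280 = (⅖)*(-272)*(-1359) + 188280 = 739296/5 + 188280 = 1680696/5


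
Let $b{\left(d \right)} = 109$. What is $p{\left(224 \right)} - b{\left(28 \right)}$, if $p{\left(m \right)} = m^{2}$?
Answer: $50067$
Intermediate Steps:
$p{\left(224 \right)} - b{\left(28 \right)} = 224^{2} - 109 = 50176 - 109 = 50067$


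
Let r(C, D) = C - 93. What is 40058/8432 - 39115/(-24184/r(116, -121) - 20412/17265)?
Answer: 6154726893387/146859524248 ≈ 41.909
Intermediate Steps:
r(C, D) = -93 + C
40058/8432 - 39115/(-24184/r(116, -121) - 20412/17265) = 40058/8432 - 39115/(-24184/(-93 + 116) - 20412/17265) = 40058*(1/8432) - 39115/(-24184/23 - 20412*1/17265) = 20029/4216 - 39115/(-24184*1/23 - 6804/5755) = 20029/4216 - 39115/(-24184/23 - 6804/5755) = 20029/4216 - 39115/(-139335412/132365) = 20029/4216 - 39115*(-132365/139335412) = 20029/4216 + 5177456975/139335412 = 6154726893387/146859524248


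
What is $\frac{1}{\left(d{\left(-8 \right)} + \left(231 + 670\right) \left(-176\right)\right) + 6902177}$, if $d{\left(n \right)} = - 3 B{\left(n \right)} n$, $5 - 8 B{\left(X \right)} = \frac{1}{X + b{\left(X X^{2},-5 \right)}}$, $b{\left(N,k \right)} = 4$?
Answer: $\frac{4}{26974467} \approx 1.4829 \cdot 10^{-7}$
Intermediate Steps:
$B{\left(X \right)} = \frac{5}{8} - \frac{1}{8 \left(4 + X\right)}$ ($B{\left(X \right)} = \frac{5}{8} - \frac{1}{8 \left(X + 4\right)} = \frac{5}{8} - \frac{1}{8 \left(4 + X\right)}$)
$d{\left(n \right)} = - \frac{3 n \left(19 + 5 n\right)}{8 \left(4 + n\right)}$ ($d{\left(n \right)} = - 3 \frac{19 + 5 n}{8 \left(4 + n\right)} n = - \frac{3 \left(19 + 5 n\right)}{8 \left(4 + n\right)} n = - \frac{3 n \left(19 + 5 n\right)}{8 \left(4 + n\right)}$)
$\frac{1}{\left(d{\left(-8 \right)} + \left(231 + 670\right) \left(-176\right)\right) + 6902177} = \frac{1}{\left(\left(-3\right) \left(-8\right) \frac{1}{32 + 8 \left(-8\right)} \left(19 + 5 \left(-8\right)\right) + \left(231 + 670\right) \left(-176\right)\right) + 6902177} = \frac{1}{\left(\left(-3\right) \left(-8\right) \frac{1}{32 - 64} \left(19 - 40\right) + 901 \left(-176\right)\right) + 6902177} = \frac{1}{\left(\left(-3\right) \left(-8\right) \frac{1}{-32} \left(-21\right) - 158576\right) + 6902177} = \frac{1}{\left(\left(-3\right) \left(-8\right) \left(- \frac{1}{32}\right) \left(-21\right) - 158576\right) + 6902177} = \frac{1}{\left(\frac{63}{4} - 158576\right) + 6902177} = \frac{1}{- \frac{634241}{4} + 6902177} = \frac{1}{\frac{26974467}{4}} = \frac{4}{26974467}$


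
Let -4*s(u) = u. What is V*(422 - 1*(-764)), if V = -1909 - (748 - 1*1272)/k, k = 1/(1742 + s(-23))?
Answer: 1083899632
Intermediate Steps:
s(u) = -u/4
k = 4/6991 (k = 1/(1742 - ¼*(-23)) = 1/(1742 + 23/4) = 1/(6991/4) = 4/6991 ≈ 0.00057216)
V = 913912 (V = -1909 - (748 - 1*1272)/4/6991 = -1909 - (748 - 1272)*6991/4 = -1909 - (-524)*6991/4 = -1909 - 1*(-915821) = -1909 + 915821 = 913912)
V*(422 - 1*(-764)) = 913912*(422 - 1*(-764)) = 913912*(422 + 764) = 913912*1186 = 1083899632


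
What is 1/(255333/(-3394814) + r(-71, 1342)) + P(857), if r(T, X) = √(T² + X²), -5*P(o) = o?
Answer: -17837407657213673018677/104068889507279540455 + 6926382018852196*√5/20813777901455908091 ≈ -171.40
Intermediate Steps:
P(o) = -o/5
1/(255333/(-3394814) + r(-71, 1342)) + P(857) = 1/(255333/(-3394814) + √((-71)² + 1342²)) - ⅕*857 = 1/(255333*(-1/3394814) + √(5041 + 1800964)) - 857/5 = 1/(-255333/3394814 + √1806005) - 857/5 = 1/(-255333/3394814 + 601*√5) - 857/5 = -857/5 + 1/(-255333/3394814 + 601*√5)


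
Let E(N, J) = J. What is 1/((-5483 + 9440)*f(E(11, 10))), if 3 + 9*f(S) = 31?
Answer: 3/36932 ≈ 8.1230e-5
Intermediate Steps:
f(S) = 28/9 (f(S) = -⅓ + (⅑)*31 = -⅓ + 31/9 = 28/9)
1/((-5483 + 9440)*f(E(11, 10))) = 1/((-5483 + 9440)*(28/9)) = (9/28)/3957 = (1/3957)*(9/28) = 3/36932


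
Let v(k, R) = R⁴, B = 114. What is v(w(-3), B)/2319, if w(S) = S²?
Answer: 56298672/773 ≈ 72831.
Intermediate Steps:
v(w(-3), B)/2319 = 114⁴/2319 = 168896016*(1/2319) = 56298672/773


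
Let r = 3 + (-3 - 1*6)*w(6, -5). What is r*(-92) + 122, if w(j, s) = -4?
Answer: -3466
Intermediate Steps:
r = 39 (r = 3 + (-3 - 1*6)*(-4) = 3 + (-3 - 6)*(-4) = 3 - 9*(-4) = 3 + 36 = 39)
r*(-92) + 122 = 39*(-92) + 122 = -3588 + 122 = -3466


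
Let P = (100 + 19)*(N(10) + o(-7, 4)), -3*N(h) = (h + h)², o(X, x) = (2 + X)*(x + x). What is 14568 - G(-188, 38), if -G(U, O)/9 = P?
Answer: -171072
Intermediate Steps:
o(X, x) = 2*x*(2 + X) (o(X, x) = (2 + X)*(2*x) = 2*x*(2 + X))
N(h) = -4*h²/3 (N(h) = -(h + h)²/3 = -4*h²/3)
P = -61880/3 (P = (100 + 19)*(-4/3*10² + 2*4*(2 - 7)) = 119*(-4/3*100 + 2*4*(-5)) = 119*(-400/3 - 40) = 119*(-520/3) = -61880/3 ≈ -20627.)
G(U, O) = 185640 (G(U, O) = -9*(-61880/3) = 185640)
14568 - G(-188, 38) = 14568 - 1*185640 = 14568 - 185640 = -171072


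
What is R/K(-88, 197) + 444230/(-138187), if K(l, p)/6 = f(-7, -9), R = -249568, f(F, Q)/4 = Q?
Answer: 4298887442/3731049 ≈ 1152.2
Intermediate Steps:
f(F, Q) = 4*Q
K(l, p) = -216 (K(l, p) = 6*(4*(-9)) = 6*(-36) = -216)
R/K(-88, 197) + 444230/(-138187) = -249568/(-216) + 444230/(-138187) = -249568*(-1/216) + 444230*(-1/138187) = 31196/27 - 444230/138187 = 4298887442/3731049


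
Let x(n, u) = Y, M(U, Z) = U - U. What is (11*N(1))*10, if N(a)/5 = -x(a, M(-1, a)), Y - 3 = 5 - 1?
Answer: -3850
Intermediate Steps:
M(U, Z) = 0
Y = 7 (Y = 3 + (5 - 1) = 3 + 4 = 7)
x(n, u) = 7
N(a) = -35 (N(a) = 5*(-1*7) = 5*(-7) = -35)
(11*N(1))*10 = (11*(-35))*10 = -385*10 = -3850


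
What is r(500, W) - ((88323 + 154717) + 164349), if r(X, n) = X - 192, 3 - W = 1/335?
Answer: -407081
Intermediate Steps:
W = 1004/335 (W = 3 - 1/335 = 1004/335 ≈ 2.9970)
r(X, n) = -192 + X
r(500, W) - ((88323 + 154717) + 164349) = (-192 + 500) - ((88323 + 154717) + 164349) = 308 - (243040 + 164349) = 308 - 1*407389 = 308 - 407389 = -407081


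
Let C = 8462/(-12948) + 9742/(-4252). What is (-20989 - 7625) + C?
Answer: -98468932124/3440931 ≈ -28617.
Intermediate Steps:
C = -10132490/3440931 (C = 8462*(-1/12948) + 9742*(-1/4252) = -4231/6474 - 4871/2126 = -10132490/3440931 ≈ -2.9447)
(-20989 - 7625) + C = (-20989 - 7625) - 10132490/3440931 = -28614 - 10132490/3440931 = -98468932124/3440931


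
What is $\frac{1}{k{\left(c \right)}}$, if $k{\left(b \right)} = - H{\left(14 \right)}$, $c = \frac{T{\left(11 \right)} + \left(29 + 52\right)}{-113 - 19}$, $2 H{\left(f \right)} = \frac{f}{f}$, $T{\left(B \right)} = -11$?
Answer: $-2$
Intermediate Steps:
$H{\left(f \right)} = \frac{1}{2}$ ($H{\left(f \right)} = \frac{f \frac{1}{f}}{2} = \frac{1}{2} \cdot 1 = \frac{1}{2}$)
$c = - \frac{35}{66}$ ($c = \frac{-11 + \left(29 + 52\right)}{-113 - 19} = \frac{-11 + 81}{-132} = 70 \left(- \frac{1}{132}\right) = - \frac{35}{66} \approx -0.5303$)
$k{\left(b \right)} = - \frac{1}{2}$ ($k{\left(b \right)} = \left(-1\right) \frac{1}{2} = - \frac{1}{2}$)
$\frac{1}{k{\left(c \right)}} = \frac{1}{- \frac{1}{2}} = -2$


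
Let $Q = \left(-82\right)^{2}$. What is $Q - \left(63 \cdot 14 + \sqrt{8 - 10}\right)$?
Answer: $5842 - i \sqrt{2} \approx 5842.0 - 1.4142 i$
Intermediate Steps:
$Q = 6724$
$Q - \left(63 \cdot 14 + \sqrt{8 - 10}\right) = 6724 - \left(63 \cdot 14 + \sqrt{8 - 10}\right) = 6724 - \left(882 + \sqrt{8 - 10}\right) = 6724 - \left(882 + \sqrt{-2}\right) = 6724 - \left(882 + i \sqrt{2}\right) = 5842 - i \sqrt{2}$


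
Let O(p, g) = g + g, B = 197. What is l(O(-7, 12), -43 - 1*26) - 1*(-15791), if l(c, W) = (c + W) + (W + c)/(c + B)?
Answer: 3479821/221 ≈ 15746.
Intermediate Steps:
O(p, g) = 2*g
l(c, W) = W + c + (W + c)/(197 + c) (l(c, W) = (c + W) + (W + c)/(c + 197) = (W + c) + (W + c)/(197 + c) = W + c + (W + c)/(197 + c))
l(O(-7, 12), -43 - 1*26) - 1*(-15791) = ((2*12)**2 + 198*(-43 - 1*26) + 198*(2*12) + (-43 - 1*26)*(2*12))/(197 + 2*12) - 1*(-15791) = (24**2 + 198*(-43 - 26) + 198*24 + (-43 - 26)*24)/(197 + 24) + 15791 = (576 + 198*(-69) + 4752 - 69*24)/221 + 15791 = (576 - 13662 + 4752 - 1656)/221 + 15791 = (1/221)*(-9990) + 15791 = -9990/221 + 15791 = 3479821/221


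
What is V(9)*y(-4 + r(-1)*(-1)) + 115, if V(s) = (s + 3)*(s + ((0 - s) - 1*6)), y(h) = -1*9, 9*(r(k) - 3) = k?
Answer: 763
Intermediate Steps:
r(k) = 3 + k/9
y(h) = -9
V(s) = -18 - 6*s (V(s) = (3 + s)*(s + (-s - 6)) = (3 + s)*(s + (-6 - s)) = (3 + s)*(-6) = -18 - 6*s)
V(9)*y(-4 + r(-1)*(-1)) + 115 = (-18 - 6*9)*(-9) + 115 = (-18 - 54)*(-9) + 115 = -72*(-9) + 115 = 648 + 115 = 763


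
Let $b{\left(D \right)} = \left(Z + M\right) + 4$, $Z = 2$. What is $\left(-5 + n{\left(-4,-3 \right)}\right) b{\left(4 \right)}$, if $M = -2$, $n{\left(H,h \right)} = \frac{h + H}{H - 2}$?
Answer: $- \frac{46}{3} \approx -15.333$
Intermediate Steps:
$n{\left(H,h \right)} = \frac{H + h}{-2 + H}$
$b{\left(D \right)} = 4$ ($b{\left(D \right)} = \left(2 - 2\right) + 4 = 0 + 4 = 4$)
$\left(-5 + n{\left(-4,-3 \right)}\right) b{\left(4 \right)} = \left(-5 + \frac{-4 - 3}{-2 - 4}\right) 4 = \left(-5 + \frac{1}{-6} \left(-7\right)\right) 4 = \left(-5 - - \frac{7}{6}\right) 4 = \left(-5 + \frac{7}{6}\right) 4 = \left(- \frac{23}{6}\right) 4 = - \frac{46}{3}$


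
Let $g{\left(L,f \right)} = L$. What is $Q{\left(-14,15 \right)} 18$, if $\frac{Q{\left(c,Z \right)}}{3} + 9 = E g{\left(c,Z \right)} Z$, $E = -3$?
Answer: $33534$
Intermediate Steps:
$Q{\left(c,Z \right)} = -27 - 9 Z c$ ($Q{\left(c,Z \right)} = -27 + 3 \left(- 3 c Z\right) = -27 + 3 \left(- 3 Z c\right) = -27 - 9 Z c$)
$Q{\left(-14,15 \right)} 18 = \left(-27 - 135 \left(-14\right)\right) 18 = \left(-27 + 1890\right) 18 = 1863 \cdot 18 = 33534$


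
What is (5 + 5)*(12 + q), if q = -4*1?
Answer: 80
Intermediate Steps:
q = -4
(5 + 5)*(12 + q) = (5 + 5)*(12 - 4) = 10*8 = 80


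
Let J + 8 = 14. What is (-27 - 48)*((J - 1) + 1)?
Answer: -450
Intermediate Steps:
J = 6 (J = -8 + 14 = 6)
(-27 - 48)*((J - 1) + 1) = (-27 - 48)*((6 - 1) + 1) = -75*(5 + 1) = -75*6 = -450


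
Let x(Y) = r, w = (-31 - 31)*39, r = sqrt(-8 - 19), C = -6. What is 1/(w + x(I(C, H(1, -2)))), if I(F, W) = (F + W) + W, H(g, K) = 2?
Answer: -806/1948917 - I*sqrt(3)/1948917 ≈ -0.00041356 - 8.8872e-7*I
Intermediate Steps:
I(F, W) = F + 2*W
r = 3*I*sqrt(3) (r = sqrt(-27) = 3*I*sqrt(3) ≈ 5.1962*I)
w = -2418 (w = -62*39 = -2418)
x(Y) = 3*I*sqrt(3)
1/(w + x(I(C, H(1, -2)))) = 1/(-2418 + 3*I*sqrt(3))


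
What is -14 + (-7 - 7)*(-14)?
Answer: 182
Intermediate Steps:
-14 + (-7 - 7)*(-14) = -14 - 14*(-14) = -14 + 196 = 182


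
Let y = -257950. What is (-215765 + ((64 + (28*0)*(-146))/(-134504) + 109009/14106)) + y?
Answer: -112346395925801/237164178 ≈ -4.7371e+5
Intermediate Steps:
(-215765 + ((64 + (28*0)*(-146))/(-134504) + 109009/14106)) + y = (-215765 + ((64 + (28*0)*(-146))/(-134504) + 109009/14106)) - 257950 = (-215765 + ((64 + 0*(-146))*(-1/134504) + 109009*(1/14106))) - 257950 = (-215765 + ((64 + 0)*(-1/134504) + 109009/14106)) - 257950 = (-215765 + (64*(-1/134504) + 109009/14106)) - 257950 = (-215765 + (-8/16813 + 109009/14106)) - 257950 = (-215765 + 1832655469/237164178) - 257950 = -51169896210701/237164178 - 257950 = -112346395925801/237164178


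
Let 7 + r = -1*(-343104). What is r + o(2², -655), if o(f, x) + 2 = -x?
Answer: 343750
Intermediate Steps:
o(f, x) = -2 - x
r = 343097 (r = -7 - 1*(-343104) = -7 + 343104 = 343097)
r + o(2², -655) = 343097 + (-2 - 1*(-655)) = 343097 + (-2 + 655) = 343097 + 653 = 343750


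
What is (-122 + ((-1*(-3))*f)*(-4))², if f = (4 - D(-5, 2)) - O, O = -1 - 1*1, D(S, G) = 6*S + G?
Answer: 280900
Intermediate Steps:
D(S, G) = G + 6*S
O = -2 (O = -1 - 1 = -2)
f = 34 (f = (4 - (2 + 6*(-5))) - 1*(-2) = (4 - (2 - 30)) + 2 = (4 - 1*(-28)) + 2 = (4 + 28) + 2 = 32 + 2 = 34)
(-122 + ((-1*(-3))*f)*(-4))² = (-122 + (-1*(-3)*34)*(-4))² = (-122 + (3*34)*(-4))² = (-122 + 102*(-4))² = (-122 - 408)² = (-530)² = 280900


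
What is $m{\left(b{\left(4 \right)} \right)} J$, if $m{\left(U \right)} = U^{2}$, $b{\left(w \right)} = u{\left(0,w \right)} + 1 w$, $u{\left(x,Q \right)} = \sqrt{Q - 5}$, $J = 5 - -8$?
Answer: $195 + 104 i \approx 195.0 + 104.0 i$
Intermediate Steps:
$J = 13$ ($J = 5 + 8 = 13$)
$u{\left(x,Q \right)} = \sqrt{-5 + Q}$ ($u{\left(x,Q \right)} = \sqrt{Q - 5} = \sqrt{-5 + Q}$)
$b{\left(w \right)} = w + \sqrt{-5 + w}$ ($b{\left(w \right)} = \sqrt{-5 + w} + 1 w = \sqrt{-5 + w} + w = w + \sqrt{-5 + w}$)
$m{\left(b{\left(4 \right)} \right)} J = \left(4 + \sqrt{-5 + 4}\right)^{2} \cdot 13 = \left(4 + \sqrt{-1}\right)^{2} \cdot 13 = \left(4 + i\right)^{2} \cdot 13 = 13 \left(4 + i\right)^{2}$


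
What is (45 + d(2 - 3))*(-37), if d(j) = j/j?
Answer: -1702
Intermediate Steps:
d(j) = 1
(45 + d(2 - 3))*(-37) = (45 + 1)*(-37) = 46*(-37) = -1702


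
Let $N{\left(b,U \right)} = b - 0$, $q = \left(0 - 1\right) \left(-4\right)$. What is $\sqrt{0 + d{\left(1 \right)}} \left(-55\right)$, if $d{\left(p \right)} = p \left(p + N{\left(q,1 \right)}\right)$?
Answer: $- 55 \sqrt{5} \approx -122.98$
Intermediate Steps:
$q = 4$ ($q = \left(-1\right) \left(-4\right) = 4$)
$N{\left(b,U \right)} = b$ ($N{\left(b,U \right)} = b + 0 = b$)
$d{\left(p \right)} = p \left(4 + p\right)$ ($d{\left(p \right)} = p \left(p + 4\right) = p \left(4 + p\right)$)
$\sqrt{0 + d{\left(1 \right)}} \left(-55\right) = \sqrt{0 + 1 \left(4 + 1\right)} \left(-55\right) = \sqrt{0 + 1 \cdot 5} \left(-55\right) = \sqrt{0 + 5} \left(-55\right) = \sqrt{5} \left(-55\right) = - 55 \sqrt{5}$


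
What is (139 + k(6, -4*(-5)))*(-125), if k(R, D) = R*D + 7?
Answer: -33250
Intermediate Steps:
k(R, D) = 7 + D*R (k(R, D) = D*R + 7 = 7 + D*R)
(139 + k(6, -4*(-5)))*(-125) = (139 + (7 - 4*(-5)*6))*(-125) = (139 + (7 + 20*6))*(-125) = (139 + (7 + 120))*(-125) = (139 + 127)*(-125) = 266*(-125) = -33250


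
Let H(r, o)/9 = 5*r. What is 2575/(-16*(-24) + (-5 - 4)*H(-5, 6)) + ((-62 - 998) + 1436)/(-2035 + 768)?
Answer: 2356741/3052203 ≈ 0.77214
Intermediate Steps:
H(r, o) = 45*r (H(r, o) = 9*(5*r) = 45*r)
2575/(-16*(-24) + (-5 - 4)*H(-5, 6)) + ((-62 - 998) + 1436)/(-2035 + 768) = 2575/(-16*(-24) + (-5 - 4)*(45*(-5))) + ((-62 - 998) + 1436)/(-2035 + 768) = 2575/(384 - 9*(-225)) + (-1060 + 1436)/(-1267) = 2575/(384 + 2025) + 376*(-1/1267) = 2575/2409 - 376/1267 = 2356741/3052203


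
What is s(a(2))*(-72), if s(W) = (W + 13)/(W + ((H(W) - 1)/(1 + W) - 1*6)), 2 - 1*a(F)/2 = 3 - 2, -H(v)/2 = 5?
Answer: 3240/23 ≈ 140.87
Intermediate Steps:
H(v) = -10 (H(v) = -2*5 = -10)
a(F) = 2 (a(F) = 4 - 2*(3 - 2) = 4 - 2*1 = 4 - 2 = 2)
s(W) = (13 + W)/(-6 + W - 11/(1 + W)) (s(W) = (W + 13)/(W + ((-10 - 1)/(1 + W) - 1*6)) = (13 + W)/(W + (-11/(1 + W) - 6)) = (13 + W)/(W + (-6 - 11/(1 + W))) = (13 + W)/(-6 + W - 11/(1 + W)))
s(a(2))*(-72) = ((13 + 2**2 + 14*2)/(-17 + 2**2 - 5*2))*(-72) = ((13 + 4 + 28)/(-17 + 4 - 10))*(-72) = (45/(-23))*(-72) = -1/23*45*(-72) = -45/23*(-72) = 3240/23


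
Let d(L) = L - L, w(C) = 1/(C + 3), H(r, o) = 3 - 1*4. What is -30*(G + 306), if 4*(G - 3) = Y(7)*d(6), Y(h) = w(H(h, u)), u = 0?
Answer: -9270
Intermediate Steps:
H(r, o) = -1 (H(r, o) = 3 - 4 = -1)
w(C) = 1/(3 + C)
d(L) = 0
Y(h) = ½ (Y(h) = 1/(3 - 1) = 1/2 = ½)
G = 3 (G = 3 + ((½)*0)/4 = 3 + (¼)*0 = 3 + 0 = 3)
-30*(G + 306) = -30*(3 + 306) = -30*309 = -9270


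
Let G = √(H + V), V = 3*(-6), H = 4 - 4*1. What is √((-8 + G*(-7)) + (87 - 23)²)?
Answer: √(4088 - 21*I*√2) ≈ 63.938 - 0.2322*I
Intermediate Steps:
H = 0 (H = 4 - 4 = 0)
V = -18
G = 3*I*√2 (G = √(0 - 18) = √(-18) = 3*I*√2 ≈ 4.2426*I)
√((-8 + G*(-7)) + (87 - 23)²) = √((-8 + (3*I*√2)*(-7)) + (87 - 23)²) = √((-8 - 21*I*√2) + 64²) = √((-8 - 21*I*√2) + 4096) = √(4088 - 21*I*√2)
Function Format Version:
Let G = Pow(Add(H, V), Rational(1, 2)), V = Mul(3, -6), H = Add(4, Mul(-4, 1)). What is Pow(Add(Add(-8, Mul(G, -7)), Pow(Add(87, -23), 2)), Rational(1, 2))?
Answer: Pow(Add(4088, Mul(-21, I, Pow(2, Rational(1, 2)))), Rational(1, 2)) ≈ Add(63.938, Mul(-0.2322, I))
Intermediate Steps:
H = 0 (H = Add(4, -4) = 0)
V = -18
G = Mul(3, I, Pow(2, Rational(1, 2))) (G = Pow(Add(0, -18), Rational(1, 2)) = Pow(-18, Rational(1, 2)) = Mul(3, I, Pow(2, Rational(1, 2))) ≈ Mul(4.2426, I))
Pow(Add(Add(-8, Mul(G, -7)), Pow(Add(87, -23), 2)), Rational(1, 2)) = Pow(Add(Add(-8, Mul(Mul(3, I, Pow(2, Rational(1, 2))), -7)), Pow(Add(87, -23), 2)), Rational(1, 2)) = Pow(Add(Add(-8, Mul(-21, I, Pow(2, Rational(1, 2)))), Pow(64, 2)), Rational(1, 2)) = Pow(Add(Add(-8, Mul(-21, I, Pow(2, Rational(1, 2)))), 4096), Rational(1, 2)) = Pow(Add(4088, Mul(-21, I, Pow(2, Rational(1, 2)))), Rational(1, 2))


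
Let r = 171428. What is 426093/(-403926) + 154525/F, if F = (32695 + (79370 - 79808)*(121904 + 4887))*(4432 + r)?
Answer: -138629928339439163/131417863222455756 ≈ -1.0549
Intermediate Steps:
F = -9760540041180 (F = (32695 + (79370 - 79808)*(121904 + 4887))*(4432 + 171428) = (32695 - 438*126791)*175860 = (32695 - 55534458)*175860 = -55501763*175860 = -9760540041180)
426093/(-403926) + 154525/F = 426093/(-403926) + 154525/(-9760540041180) = 426093*(-1/403926) + 154525*(-1/9760540041180) = -142031/134642 - 30905/1952108008236 = -138629928339439163/131417863222455756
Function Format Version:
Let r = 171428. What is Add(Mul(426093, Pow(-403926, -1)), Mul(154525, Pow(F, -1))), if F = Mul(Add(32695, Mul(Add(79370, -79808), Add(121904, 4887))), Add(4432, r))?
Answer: Rational(-138629928339439163, 131417863222455756) ≈ -1.0549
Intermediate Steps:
F = -9760540041180 (F = Mul(Add(32695, Mul(Add(79370, -79808), Add(121904, 4887))), Add(4432, 171428)) = Mul(Add(32695, Mul(-438, 126791)), 175860) = Mul(Add(32695, -55534458), 175860) = Mul(-55501763, 175860) = -9760540041180)
Add(Mul(426093, Pow(-403926, -1)), Mul(154525, Pow(F, -1))) = Add(Mul(426093, Pow(-403926, -1)), Mul(154525, Pow(-9760540041180, -1))) = Add(Mul(426093, Rational(-1, 403926)), Mul(154525, Rational(-1, 9760540041180))) = Add(Rational(-142031, 134642), Rational(-30905, 1952108008236)) = Rational(-138629928339439163, 131417863222455756)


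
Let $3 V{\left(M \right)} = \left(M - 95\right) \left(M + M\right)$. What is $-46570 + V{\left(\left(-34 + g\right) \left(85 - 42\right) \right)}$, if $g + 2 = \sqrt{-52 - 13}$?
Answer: $\frac{4706648}{3} - \frac{274426 i \sqrt{65}}{3} \approx 1.5689 \cdot 10^{6} - 7.375 \cdot 10^{5} i$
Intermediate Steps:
$g = -2 + i \sqrt{65}$ ($g = -2 + \sqrt{-52 - 13} = -2 + \sqrt{-65} = -2 + i \sqrt{65} \approx -2.0 + 8.0623 i$)
$V{\left(M \right)} = \frac{2 M \left(-95 + M\right)}{3}$ ($V{\left(M \right)} = \frac{\left(M - 95\right) \left(M + M\right)}{3} = \frac{\left(-95 + M\right) 2 M}{3} = \frac{2 M \left(-95 + M\right)}{3}$)
$-46570 + V{\left(\left(-34 + g\right) \left(85 - 42\right) \right)} = -46570 + \frac{2 \left(-34 - \left(2 - i \sqrt{65}\right)\right) \left(85 - 42\right) \left(-95 + \left(-34 - \left(2 - i \sqrt{65}\right)\right) \left(85 - 42\right)\right)}{3} = -46570 + \frac{2 \left(-36 + i \sqrt{65}\right) 43 \left(-95 + \left(-36 + i \sqrt{65}\right) 43\right)}{3} = -46570 + \frac{2 \left(-1548 + 43 i \sqrt{65}\right) \left(-95 - \left(1548 - 43 i \sqrt{65}\right)\right)}{3} = -46570 + \frac{2 \left(-1548 + 43 i \sqrt{65}\right) \left(-1643 + 43 i \sqrt{65}\right)}{3} = -46570 + \frac{2 \left(-1643 + 43 i \sqrt{65}\right) \left(-1548 + 43 i \sqrt{65}\right)}{3}$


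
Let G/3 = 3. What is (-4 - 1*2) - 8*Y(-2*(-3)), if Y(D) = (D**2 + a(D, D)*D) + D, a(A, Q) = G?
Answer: -774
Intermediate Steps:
G = 9 (G = 3*3 = 9)
a(A, Q) = 9
Y(D) = D**2 + 10*D (Y(D) = (D**2 + 9*D) + D = D**2 + 10*D)
(-4 - 1*2) - 8*Y(-2*(-3)) = (-4 - 1*2) - 8*(-2*(-3))*(10 - 2*(-3)) = (-4 - 2) - 48*(10 + 6) = -6 - 48*16 = -6 - 8*96 = -6 - 768 = -774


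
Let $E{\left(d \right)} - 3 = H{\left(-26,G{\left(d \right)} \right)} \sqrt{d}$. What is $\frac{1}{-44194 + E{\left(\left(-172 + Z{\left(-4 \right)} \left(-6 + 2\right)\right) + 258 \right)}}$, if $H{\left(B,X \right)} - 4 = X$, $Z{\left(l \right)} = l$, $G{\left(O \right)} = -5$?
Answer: $- \frac{44191}{1952844379} + \frac{\sqrt{102}}{1952844379} \approx -2.2624 \cdot 10^{-5}$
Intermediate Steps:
$H{\left(B,X \right)} = 4 + X$
$E{\left(d \right)} = 3 - \sqrt{d}$ ($E{\left(d \right)} = 3 + \left(4 - 5\right) \sqrt{d} = 3 - \sqrt{d}$)
$\frac{1}{-44194 + E{\left(\left(-172 + Z{\left(-4 \right)} \left(-6 + 2\right)\right) + 258 \right)}} = \frac{1}{-44194 + \left(3 - \sqrt{\left(-172 - 4 \left(-6 + 2\right)\right) + 258}\right)} = \frac{1}{-44194 + \left(3 - \sqrt{\left(-172 - -16\right) + 258}\right)} = \frac{1}{-44194 + \left(3 - \sqrt{\left(-172 + 16\right) + 258}\right)} = \frac{1}{-44194 + \left(3 - \sqrt{-156 + 258}\right)} = \frac{1}{-44194 + \left(3 - \sqrt{102}\right)} = \frac{1}{-44191 - \sqrt{102}}$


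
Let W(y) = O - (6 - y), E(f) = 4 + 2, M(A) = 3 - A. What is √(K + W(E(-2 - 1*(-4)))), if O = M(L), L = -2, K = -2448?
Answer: I*√2443 ≈ 49.427*I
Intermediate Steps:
O = 5 (O = 3 - 1*(-2) = 3 + 2 = 5)
E(f) = 6
W(y) = -1 + y (W(y) = 5 - (6 - y) = 5 + (-6 + y) = -1 + y)
√(K + W(E(-2 - 1*(-4)))) = √(-2448 + (-1 + 6)) = √(-2448 + 5) = √(-2443) = I*√2443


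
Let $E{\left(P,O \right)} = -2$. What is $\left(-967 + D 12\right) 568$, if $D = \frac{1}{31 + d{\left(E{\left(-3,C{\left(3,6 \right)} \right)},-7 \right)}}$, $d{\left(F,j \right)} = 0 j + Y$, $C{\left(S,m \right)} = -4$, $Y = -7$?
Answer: $-548972$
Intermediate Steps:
$d{\left(F,j \right)} = -7$ ($d{\left(F,j \right)} = 0 j - 7 = 0 - 7 = -7$)
$D = \frac{1}{24}$ ($D = \frac{1}{31 - 7} = \frac{1}{24} \approx 0.041667$)
$\left(-967 + D 12\right) 568 = \left(-967 + \frac{1}{24} \cdot 12\right) 568 = \left(-967 + \frac{1}{2}\right) 568 = \left(- \frac{1933}{2}\right) 568 = -548972$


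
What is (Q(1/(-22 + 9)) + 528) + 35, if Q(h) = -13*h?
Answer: 564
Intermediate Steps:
(Q(1/(-22 + 9)) + 528) + 35 = (-13/(-22 + 9) + 528) + 35 = (-13/(-13) + 528) + 35 = (-13*(-1/13) + 528) + 35 = (1 + 528) + 35 = 529 + 35 = 564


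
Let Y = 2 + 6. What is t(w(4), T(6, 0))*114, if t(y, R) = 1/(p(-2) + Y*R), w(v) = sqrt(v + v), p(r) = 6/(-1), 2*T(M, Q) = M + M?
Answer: 19/7 ≈ 2.7143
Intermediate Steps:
T(M, Q) = M (T(M, Q) = (M + M)/2 = (2*M)/2 = M)
Y = 8
p(r) = -6 (p(r) = 6*(-1) = -6)
w(v) = sqrt(2)*sqrt(v) (w(v) = sqrt(2*v) = sqrt(2)*sqrt(v))
t(y, R) = 1/(-6 + 8*R)
t(w(4), T(6, 0))*114 = (1/(2*(-3 + 4*6)))*114 = (1/(2*(-3 + 24)))*114 = ((1/2)/21)*114 = ((1/2)*(1/21))*114 = (1/42)*114 = 19/7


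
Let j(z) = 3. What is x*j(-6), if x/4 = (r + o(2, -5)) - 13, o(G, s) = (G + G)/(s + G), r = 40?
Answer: 308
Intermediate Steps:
o(G, s) = 2*G/(G + s) (o(G, s) = (2*G)/(G + s) = 2*G/(G + s))
x = 308/3 (x = 4*((40 + 2*2/(2 - 5)) - 13) = 4*((40 + 2*2/(-3)) - 13) = 4*((40 + 2*2*(-⅓)) - 13) = 4*((40 - 4/3) - 13) = 4*(116/3 - 13) = 4*(77/3) = 308/3 ≈ 102.67)
x*j(-6) = (308/3)*3 = 308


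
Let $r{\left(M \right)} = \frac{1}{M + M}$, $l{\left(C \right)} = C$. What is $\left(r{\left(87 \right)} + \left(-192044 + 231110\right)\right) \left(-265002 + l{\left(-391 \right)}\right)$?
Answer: $- \frac{1804004936605}{174} \approx -1.0368 \cdot 10^{10}$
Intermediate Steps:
$r{\left(M \right)} = \frac{1}{2 M}$
$\left(r{\left(87 \right)} + \left(-192044 + 231110\right)\right) \left(-265002 + l{\left(-391 \right)}\right) = \left(\frac{1}{2 \cdot 87} + \left(-192044 + 231110\right)\right) \left(-265002 - 391\right) = \left(\frac{1}{2} \cdot \frac{1}{87} + 39066\right) \left(-265393\right) = \left(\frac{1}{174} + 39066\right) \left(-265393\right) = \frac{6797485}{174} \left(-265393\right) = - \frac{1804004936605}{174}$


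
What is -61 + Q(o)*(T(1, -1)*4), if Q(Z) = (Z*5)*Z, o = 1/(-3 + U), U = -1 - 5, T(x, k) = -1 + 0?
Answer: -4961/81 ≈ -61.247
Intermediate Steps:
T(x, k) = -1
U = -6
o = -1/9 (o = 1/(-3 - 6) = 1/(-9) = -1/9 ≈ -0.11111)
Q(Z) = 5*Z**2 (Q(Z) = (5*Z)*Z = 5*Z**2)
-61 + Q(o)*(T(1, -1)*4) = -61 + (5*(-1/9)**2)*(-1*4) = -61 + (5*(1/81))*(-4) = -61 + (5/81)*(-4) = -61 - 20/81 = -4961/81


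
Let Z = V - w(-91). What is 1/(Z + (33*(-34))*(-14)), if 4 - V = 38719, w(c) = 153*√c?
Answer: I/(3*(-7669*I + 51*√91)) ≈ -4.3291e-5 + 2.7463e-6*I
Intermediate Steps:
V = -38715 (V = 4 - 1*38719 = 4 - 38719 = -38715)
Z = -38715 - 153*I*√91 (Z = -38715 - 153*√(-91) = -38715 - 153*I*√91 ≈ -38715.0 - 1459.5*I)
1/(Z + (33*(-34))*(-14)) = 1/((-38715 - 153*I*√91) + (33*(-34))*(-14)) = 1/((-38715 - 153*I*√91) - 1122*(-14)) = 1/((-38715 - 153*I*√91) + 15708) = 1/(-23007 - 153*I*√91)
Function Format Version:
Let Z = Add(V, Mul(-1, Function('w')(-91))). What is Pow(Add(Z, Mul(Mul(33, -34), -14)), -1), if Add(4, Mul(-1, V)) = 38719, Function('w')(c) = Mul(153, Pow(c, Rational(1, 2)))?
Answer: Mul(Rational(1, 3), I, Pow(Add(Mul(-7669, I), Mul(51, Pow(91, Rational(1, 2)))), -1)) ≈ Add(-4.3291e-5, Mul(2.7463e-6, I))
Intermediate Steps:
V = -38715 (V = Add(4, Mul(-1, 38719)) = Add(4, -38719) = -38715)
Z = Add(-38715, Mul(-153, I, Pow(91, Rational(1, 2)))) (Z = Add(-38715, Mul(-1, Mul(153, Pow(-91, Rational(1, 2))))) = Add(-38715, Mul(-1, Mul(153, Mul(I, Pow(91, Rational(1, 2)))))) = Add(-38715, Mul(-1, Mul(153, I, Pow(91, Rational(1, 2))))) = Add(-38715, Mul(-153, I, Pow(91, Rational(1, 2)))) ≈ Add(-38715., Mul(-1459.5, I)))
Pow(Add(Z, Mul(Mul(33, -34), -14)), -1) = Pow(Add(Add(-38715, Mul(-153, I, Pow(91, Rational(1, 2)))), Mul(Mul(33, -34), -14)), -1) = Pow(Add(Add(-38715, Mul(-153, I, Pow(91, Rational(1, 2)))), Mul(-1122, -14)), -1) = Pow(Add(Add(-38715, Mul(-153, I, Pow(91, Rational(1, 2)))), 15708), -1) = Pow(Add(-23007, Mul(-153, I, Pow(91, Rational(1, 2)))), -1)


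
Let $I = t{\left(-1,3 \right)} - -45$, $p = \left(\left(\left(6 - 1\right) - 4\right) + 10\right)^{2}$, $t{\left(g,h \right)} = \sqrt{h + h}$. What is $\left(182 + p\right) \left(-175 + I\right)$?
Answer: $-39390 + 303 \sqrt{6} \approx -38648.0$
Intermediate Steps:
$t{\left(g,h \right)} = \sqrt{2} \sqrt{h}$ ($t{\left(g,h \right)} = \sqrt{2 h} = \sqrt{2} \sqrt{h}$)
$p = 121$ ($p = \left(\left(5 - 4\right) + 10\right)^{2} = \left(1 + 10\right)^{2} = 11^{2} = 121$)
$I = 45 + \sqrt{6}$ ($I = \sqrt{2} \sqrt{3} - -45 = \sqrt{6} + 45 = 45 + \sqrt{6} \approx 47.449$)
$\left(182 + p\right) \left(-175 + I\right) = \left(182 + 121\right) \left(-175 + \left(45 + \sqrt{6}\right)\right) = 303 \left(-130 + \sqrt{6}\right) = -39390 + 303 \sqrt{6}$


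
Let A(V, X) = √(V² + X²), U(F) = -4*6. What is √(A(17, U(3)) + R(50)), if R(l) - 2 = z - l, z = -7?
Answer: √(-55 + √865) ≈ 5.0586*I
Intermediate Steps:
U(F) = -24
R(l) = -5 - l (R(l) = 2 + (-7 - l) = -5 - l)
√(A(17, U(3)) + R(50)) = √(√(17² + (-24)²) + (-5 - 1*50)) = √(√(289 + 576) + (-5 - 50)) = √(√865 - 55) = √(-55 + √865)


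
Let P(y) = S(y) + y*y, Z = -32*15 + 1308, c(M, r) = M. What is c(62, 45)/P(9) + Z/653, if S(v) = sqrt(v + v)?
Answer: 966330/474731 - 62*sqrt(2)/2181 ≈ 1.9953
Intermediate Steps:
S(v) = sqrt(2)*sqrt(v) (S(v) = sqrt(2*v) = sqrt(2)*sqrt(v))
Z = 828 (Z = -480 + 1308 = 828)
P(y) = y**2 + sqrt(2)*sqrt(y) (P(y) = sqrt(2)*sqrt(y) + y*y = sqrt(2)*sqrt(y) + y**2 = y**2 + sqrt(2)*sqrt(y))
c(62, 45)/P(9) + Z/653 = 62/(9**2 + sqrt(2)*sqrt(9)) + 828/653 = 62/(81 + sqrt(2)*3) + 828*(1/653) = 62/(81 + 3*sqrt(2)) + 828/653 = 828/653 + 62/(81 + 3*sqrt(2))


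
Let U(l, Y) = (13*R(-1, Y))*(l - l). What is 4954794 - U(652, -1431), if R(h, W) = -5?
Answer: 4954794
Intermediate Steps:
U(l, Y) = 0 (U(l, Y) = (13*(-5))*(l - l) = -65*0 = 0)
4954794 - U(652, -1431) = 4954794 - 1*0 = 4954794 + 0 = 4954794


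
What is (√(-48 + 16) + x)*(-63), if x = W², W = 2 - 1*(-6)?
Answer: -4032 - 252*I*√2 ≈ -4032.0 - 356.38*I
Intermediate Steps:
W = 8 (W = 2 + 6 = 8)
x = 64 (x = 8² = 64)
(√(-48 + 16) + x)*(-63) = (√(-48 + 16) + 64)*(-63) = (√(-32) + 64)*(-63) = (4*I*√2 + 64)*(-63) = (64 + 4*I*√2)*(-63) = -4032 - 252*I*√2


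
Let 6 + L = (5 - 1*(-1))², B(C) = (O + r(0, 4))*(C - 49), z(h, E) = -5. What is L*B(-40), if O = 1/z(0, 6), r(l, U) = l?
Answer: 534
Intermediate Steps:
O = -⅕ (O = 1/(-5) = -⅕ ≈ -0.20000)
B(C) = 49/5 - C/5 (B(C) = (-⅕ + 0)*(C - 49) = -(-49 + C)/5 = 49/5 - C/5)
L = 30 (L = -6 + (5 - 1*(-1))² = -6 + (5 + 1)² = -6 + 6² = -6 + 36 = 30)
L*B(-40) = 30*(49/5 - ⅕*(-40)) = 30*(49/5 + 8) = 30*(89/5) = 534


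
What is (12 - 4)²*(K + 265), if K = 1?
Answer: 17024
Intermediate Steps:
(12 - 4)²*(K + 265) = (12 - 4)²*(1 + 265) = 8²*266 = 64*266 = 17024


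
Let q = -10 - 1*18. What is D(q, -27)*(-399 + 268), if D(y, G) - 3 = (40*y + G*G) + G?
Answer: 54365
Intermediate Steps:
q = -28 (q = -10 - 18 = -28)
D(y, G) = 3 + G + G² + 40*y (D(y, G) = 3 + ((40*y + G*G) + G) = 3 + ((40*y + G²) + G) = 3 + ((G² + 40*y) + G) = 3 + (G + G² + 40*y) = 3 + G + G² + 40*y)
D(q, -27)*(-399 + 268) = (3 - 27 + (-27)² + 40*(-28))*(-399 + 268) = (3 - 27 + 729 - 1120)*(-131) = -415*(-131) = 54365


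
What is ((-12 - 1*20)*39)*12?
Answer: -14976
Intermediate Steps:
((-12 - 1*20)*39)*12 = ((-12 - 20)*39)*12 = -32*39*12 = -1248*12 = -14976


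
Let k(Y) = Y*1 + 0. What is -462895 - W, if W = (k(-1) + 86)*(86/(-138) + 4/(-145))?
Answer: -926142208/2001 ≈ -4.6284e+5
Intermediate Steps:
k(Y) = Y (k(Y) = Y + 0 = Y)
W = -110687/2001 (W = (-1 + 86)*(86/(-138) + 4/(-145)) = 85*(86*(-1/138) + 4*(-1/145)) = 85*(-43/69 - 4/145) = 85*(-6511/10005) = -110687/2001 ≈ -55.316)
-462895 - W = -462895 - 1*(-110687/2001) = -462895 + 110687/2001 = -926142208/2001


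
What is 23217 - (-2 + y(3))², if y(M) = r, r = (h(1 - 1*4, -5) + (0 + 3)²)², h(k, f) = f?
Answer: 23021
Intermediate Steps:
r = 16 (r = (-5 + (0 + 3)²)² = (-5 + 3²)² = (-5 + 9)² = 4² = 16)
y(M) = 16
23217 - (-2 + y(3))² = 23217 - (-2 + 16)² = 23217 - 1*14² = 23217 - 1*196 = 23217 - 196 = 23021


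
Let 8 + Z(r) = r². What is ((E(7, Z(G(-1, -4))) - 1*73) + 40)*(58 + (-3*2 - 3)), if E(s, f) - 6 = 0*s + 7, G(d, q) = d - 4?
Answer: -980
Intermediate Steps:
G(d, q) = -4 + d
Z(r) = -8 + r²
E(s, f) = 13 (E(s, f) = 6 + (0*s + 7) = 6 + (0 + 7) = 6 + 7 = 13)
((E(7, Z(G(-1, -4))) - 1*73) + 40)*(58 + (-3*2 - 3)) = ((13 - 1*73) + 40)*(58 + (-3*2 - 3)) = ((13 - 73) + 40)*(58 + (-6 - 3)) = (-60 + 40)*(58 - 9) = -20*49 = -980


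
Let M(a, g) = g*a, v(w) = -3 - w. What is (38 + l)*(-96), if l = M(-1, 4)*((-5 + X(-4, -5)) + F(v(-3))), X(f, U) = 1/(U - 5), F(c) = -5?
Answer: -37632/5 ≈ -7526.4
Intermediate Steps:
X(f, U) = 1/(-5 + U)
M(a, g) = a*g
l = 202/5 (l = (-1*4)*((-5 + 1/(-5 - 5)) - 5) = -4*((-5 + 1/(-10)) - 5) = -4*((-5 - 1/10) - 5) = -4*(-51/10 - 5) = -4*(-101/10) = 202/5 ≈ 40.400)
(38 + l)*(-96) = (38 + 202/5)*(-96) = (392/5)*(-96) = -37632/5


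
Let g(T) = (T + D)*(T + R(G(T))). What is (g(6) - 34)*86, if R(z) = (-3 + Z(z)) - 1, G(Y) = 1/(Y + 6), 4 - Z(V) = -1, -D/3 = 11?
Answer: -19178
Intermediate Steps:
D = -33 (D = -3*11 = -33)
Z(V) = 5 (Z(V) = 4 - 1*(-1) = 4 + 1 = 5)
G(Y) = 1/(6 + Y)
R(z) = 1 (R(z) = (-3 + 5) - 1 = 2 - 1 = 1)
g(T) = (1 + T)*(-33 + T) (g(T) = (T - 33)*(T + 1) = (-33 + T)*(1 + T) = (1 + T)*(-33 + T))
(g(6) - 34)*86 = ((-33 + 6² - 32*6) - 34)*86 = ((-33 + 36 - 192) - 34)*86 = (-189 - 34)*86 = -223*86 = -19178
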